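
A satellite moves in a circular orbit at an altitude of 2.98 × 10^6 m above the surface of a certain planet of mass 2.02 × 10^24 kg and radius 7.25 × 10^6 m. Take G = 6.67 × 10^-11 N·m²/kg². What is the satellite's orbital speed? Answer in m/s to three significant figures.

Orbital radius r = R + h = 7.25 × 10^6 + 2.98 × 10^6 = 1.023 × 10^7 m.
Gravity supplies the centripetal force: G M m / r² = m v² / r, so v = √(GM/r).
v = √(6.67 × 10^-11 × 2.02 × 10^24 / 1.023 × 10^7) = √(1.317 × 10^7) = 3629 m/s.

3630 m/s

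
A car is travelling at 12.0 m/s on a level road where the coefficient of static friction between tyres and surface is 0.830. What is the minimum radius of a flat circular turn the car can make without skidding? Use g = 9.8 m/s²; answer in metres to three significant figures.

17.7 m

At the limit, μ_s m g = m v²/r, so r_min = v²/(μ_s g) = (12.0)²/(0.830 × 9.8) = 144.0/8.134 = 17.70 m.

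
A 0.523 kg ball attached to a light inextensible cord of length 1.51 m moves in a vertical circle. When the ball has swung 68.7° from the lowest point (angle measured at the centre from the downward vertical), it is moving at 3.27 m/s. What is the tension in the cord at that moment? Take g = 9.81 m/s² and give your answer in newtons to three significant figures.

5.57 N

Take the radial direction toward the centre of the circle as positive. The component of the weight along the string toward the centre is −mg cos φ (φ measured from the bottom), so Newton's second law along the string gives T − mg cos φ = m v²/r.
cos 68.7° = 0.3633, so T = m(v²/r + g cos φ) = 0.523 × ((3.27)²/1.51 + 9.81 × 0.3633) = 0.523 × (7.081 + (3.563)) = 0.523 × 10.64 = 5.567 N.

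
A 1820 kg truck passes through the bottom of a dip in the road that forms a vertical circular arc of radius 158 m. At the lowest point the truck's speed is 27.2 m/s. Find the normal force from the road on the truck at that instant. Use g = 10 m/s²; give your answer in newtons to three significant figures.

At the lowest point, N points up (toward the centre) and the weight mg points down (away from the centre), so the net inward force is N − mg = mv²/r.
N = m(v²/r + g) = 1820 × ((27.2)²/158 + 10.0) = 1820 × (4.683 + 10.0) = 1820 × 14.68 = 26720 N.

26700 N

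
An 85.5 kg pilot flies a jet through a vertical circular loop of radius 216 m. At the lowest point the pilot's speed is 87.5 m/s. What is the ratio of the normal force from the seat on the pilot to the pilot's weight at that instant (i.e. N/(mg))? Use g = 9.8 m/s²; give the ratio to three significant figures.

At the bottom, N − mg = mv²/r, so N = m(v²/r + g) and N/(mg) = v²/(rg) + 1 = (87.5)²/(216 × 9.8) + 1 = 3.617 + 1 = 4.617.

4.62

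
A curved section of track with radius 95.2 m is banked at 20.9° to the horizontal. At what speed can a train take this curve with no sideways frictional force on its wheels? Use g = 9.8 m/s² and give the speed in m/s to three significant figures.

18.9 m/s

On a frictionless banked curve, N sinθ = mv²/r and N cosθ = mg, so tanθ = v²/(rg).
v = √(r g tanθ) = √(95.2 × 9.8 × tan 20.9°) = √(95.2 × 9.8 × 0.3819) = √356.3 = 18.87 m/s.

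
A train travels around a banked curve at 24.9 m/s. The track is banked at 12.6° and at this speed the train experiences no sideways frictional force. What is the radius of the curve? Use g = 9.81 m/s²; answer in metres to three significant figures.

283 m

Frictionless banking: tanθ = v²/(rg), so r = v²/(g tanθ).
r = (24.9)²/(9.81 × tan 12.6°) = 620.0/(9.81 × 0.2235) = 620.0/2.193 = 282.7 m.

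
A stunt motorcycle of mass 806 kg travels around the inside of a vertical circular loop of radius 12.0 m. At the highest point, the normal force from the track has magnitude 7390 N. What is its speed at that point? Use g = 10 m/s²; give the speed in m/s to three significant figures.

At the top, N + mg = mv²/r, so v = √(r(N/m + g)) = √(12.0 × (7390/806 + 10.0)) = √(12.0 × 19.17) = √230.0 = 15.17 m/s.

15.2 m/s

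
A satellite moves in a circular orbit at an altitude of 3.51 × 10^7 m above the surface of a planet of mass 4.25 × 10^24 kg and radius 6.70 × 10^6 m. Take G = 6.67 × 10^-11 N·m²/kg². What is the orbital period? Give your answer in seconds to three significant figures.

r = R + h = 6.70 × 10^6 + 3.51 × 10^7 = 4.180 × 10^7 m. Gravity provides the centripetal force: G M m / r² = m v² / r ⇒ v = √(GM/r) = 2604 m/s.
T = 2πr/v = 2π × 4.180 × 10^7 / 2604 = 100900 s.

101000 s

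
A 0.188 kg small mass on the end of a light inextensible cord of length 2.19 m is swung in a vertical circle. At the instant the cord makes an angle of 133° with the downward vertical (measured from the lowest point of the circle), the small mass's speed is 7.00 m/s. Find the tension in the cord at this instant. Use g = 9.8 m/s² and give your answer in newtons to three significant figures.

2.95 N

Take the radial direction toward the centre of the circle as positive. The component of the weight along the string toward the centre is −mg cos φ (φ measured from the bottom), so Newton's second law along the string gives T − mg cos φ = m v²/r.
cos 133° = -0.6820, so T = m(v²/r + g cos φ) = 0.188 × ((7.00)²/2.19 + 9.8 × -0.6820) = 0.188 × (22.37 + (-6.684)) = 0.188 × 15.69 = 2.950 N.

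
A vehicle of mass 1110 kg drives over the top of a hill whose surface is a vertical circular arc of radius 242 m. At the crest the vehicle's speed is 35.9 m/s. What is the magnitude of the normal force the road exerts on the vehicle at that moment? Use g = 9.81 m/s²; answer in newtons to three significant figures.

4980 N

At the crest the centripetal acceleration points downward (toward the centre of the arc), so mg − N = mv²/r.
N = m(g − v²/r) = 1110 × (9.81 − (35.9)²/242) = 1110 × (9.81 − 5.326) = 1110 × 4.484 = 4978 N.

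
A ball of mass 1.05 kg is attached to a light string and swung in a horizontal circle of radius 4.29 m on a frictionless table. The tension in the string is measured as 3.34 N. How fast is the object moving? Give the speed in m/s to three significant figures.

3.69 m/s

T = m v²/r ⇒ v = √(T r / m) = √(3.34 × 4.29 / 1.05) = √13.65 = 3.694 m/s.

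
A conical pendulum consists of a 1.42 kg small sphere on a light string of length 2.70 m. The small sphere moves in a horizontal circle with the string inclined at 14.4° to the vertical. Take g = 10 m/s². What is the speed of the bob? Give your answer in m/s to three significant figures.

1.31 m/s

The radius of the circle is r = L sinθ = 2.70 × sin 14.4° = 0.6715 m.
Horizontally T sinθ = mv²/r and vertically T cosθ = mg, so tanθ = v²/(rg).
v = √(r g tanθ) = √(0.6715 × 10.0 × 0.2568) = √1.724 = 1.313 m/s.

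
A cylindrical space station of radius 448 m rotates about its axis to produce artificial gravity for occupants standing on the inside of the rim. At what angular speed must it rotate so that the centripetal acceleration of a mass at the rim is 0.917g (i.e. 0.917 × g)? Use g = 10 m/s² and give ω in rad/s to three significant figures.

0.143 rad/s

Centripetal acceleration a_c = ω²r. Setting ω²r = 0.917g:
ω = √(0.917g / r) = √(0.917 × 10.0 / 448) = √0.02047 = 0.1431 rad/s.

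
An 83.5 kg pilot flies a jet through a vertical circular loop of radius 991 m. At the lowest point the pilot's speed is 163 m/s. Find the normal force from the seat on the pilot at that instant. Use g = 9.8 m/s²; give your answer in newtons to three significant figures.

At the lowest point, N points up (toward the centre) and the weight mg points down (away from the centre), so the net inward force is N − mg = mv²/r.
N = m(v²/r + g) = 83.5 × ((163)²/991 + 9.8) = 83.5 × (26.81 + 9.8) = 83.5 × 36.61 = 3057 N.

3060 N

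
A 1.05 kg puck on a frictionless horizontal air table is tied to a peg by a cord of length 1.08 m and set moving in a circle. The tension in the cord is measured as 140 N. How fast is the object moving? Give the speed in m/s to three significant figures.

T = m v²/r ⇒ v = √(T r / m) = √(140 × 1.08 / 1.05) = √144.0 = 12.00 m/s.

12.0 m/s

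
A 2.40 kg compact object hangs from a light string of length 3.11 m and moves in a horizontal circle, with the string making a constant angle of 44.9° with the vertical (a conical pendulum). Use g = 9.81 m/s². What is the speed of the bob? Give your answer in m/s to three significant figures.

4.63 m/s

The radius of the circle is r = L sinθ = 3.11 × sin 44.9° = 2.195 m.
Horizontally T sinθ = mv²/r and vertically T cosθ = mg, so tanθ = v²/(rg).
v = √(r g tanθ) = √(2.195 × 9.81 × 0.9965) = √21.46 = 4.633 m/s.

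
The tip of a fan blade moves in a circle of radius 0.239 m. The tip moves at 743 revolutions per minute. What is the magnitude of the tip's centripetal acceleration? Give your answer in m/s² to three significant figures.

ω = 743 rev/min × 2π/60 = 77.81 rad/s, so v = ωr = 77.81 × 0.239 = 18.60 m/s.
a_c = v²/r = (18.60)²/0.239 = 345.8/0.239 = 1447 m/s².

1450 m/s²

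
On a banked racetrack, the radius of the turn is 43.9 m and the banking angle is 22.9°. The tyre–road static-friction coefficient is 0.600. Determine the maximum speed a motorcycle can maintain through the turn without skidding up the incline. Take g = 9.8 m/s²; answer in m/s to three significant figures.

24.3 m/s

At the maximum speed, friction acts down the slope at its limiting value f = μN. Radially (horizontal, toward centre): N sinθ + μN cosθ = mv²/r. Vertically: N cosθ − μN sinθ = mg.
Dividing: v² = r g (sinθ + μcosθ)/(cosθ − μsinθ).
sinθ + μcosθ = 0.3891 + 0.600×0.9212 = 0.9418; cosθ − μsinθ = 0.9212 − 0.600×0.3891 = 0.6877.
v² = 43.9 × 9.8 × 0.9418/0.6877 = 589.2 m²/s², so v = 24.27 m/s.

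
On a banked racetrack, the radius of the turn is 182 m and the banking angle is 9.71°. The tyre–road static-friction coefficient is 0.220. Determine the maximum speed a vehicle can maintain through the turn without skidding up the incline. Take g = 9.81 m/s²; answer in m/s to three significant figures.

26.9 m/s

At the maximum speed, friction acts down the slope at its limiting value f = μN. Radially (horizontal, toward centre): N sinθ + μN cosθ = mv²/r. Vertically: N cosθ − μN sinθ = mg.
Dividing: v² = r g (sinθ + μcosθ)/(cosθ − μsinθ).
sinθ + μcosθ = 0.1687 + 0.220×0.9857 = 0.3855; cosθ − μsinθ = 0.9857 − 0.220×0.1687 = 0.9486.
v² = 182 × 9.81 × 0.3855/0.9486 = 725.6 m²/s², so v = 26.94 m/s.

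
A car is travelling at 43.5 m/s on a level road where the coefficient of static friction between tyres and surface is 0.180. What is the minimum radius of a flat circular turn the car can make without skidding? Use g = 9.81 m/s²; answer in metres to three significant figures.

1070 m

At the limit, μ_s m g = m v²/r, so r_min = v²/(μ_s g) = (43.5)²/(0.180 × 9.81) = 1892/1.766 = 1072 m.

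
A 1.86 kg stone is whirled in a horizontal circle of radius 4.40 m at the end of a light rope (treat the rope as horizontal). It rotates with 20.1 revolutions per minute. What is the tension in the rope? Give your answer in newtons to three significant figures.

36.3 N

ω = 20.1 rev/min × 2π/60 = 2.105 rad/s, so v = ωr = 2.105 × 4.40 = 9.261 m/s.
The tension is the only horizontal force, so it supplies the full centripetal force: T = m v²/r = 1.86 × (9.261)²/4.40 = 1.86 × 85.77/4.40 = 36.26 N.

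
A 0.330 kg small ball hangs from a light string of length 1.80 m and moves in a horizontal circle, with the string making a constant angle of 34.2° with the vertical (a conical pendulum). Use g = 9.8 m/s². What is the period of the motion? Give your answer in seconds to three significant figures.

2.45 s

r = L sinθ = 1.012 m. From T sinθ = mω²r and T cosθ = mg: tanθ = ω²r/g, so ω² = g tanθ / r = g/(L cosθ).
ω = √(g/(L cosθ)) = √(9.8/(1.80 × 0.8271)) = √6.583 = 2.566 rad/s.
Period = 2π/ω = 2.449 s.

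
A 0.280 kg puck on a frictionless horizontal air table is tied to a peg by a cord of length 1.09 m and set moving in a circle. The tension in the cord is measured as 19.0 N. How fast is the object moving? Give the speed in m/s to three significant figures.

8.60 m/s

T = m v²/r ⇒ v = √(T r / m) = √(19.0 × 1.09 / 0.280) = √73.96 = 8.600 m/s.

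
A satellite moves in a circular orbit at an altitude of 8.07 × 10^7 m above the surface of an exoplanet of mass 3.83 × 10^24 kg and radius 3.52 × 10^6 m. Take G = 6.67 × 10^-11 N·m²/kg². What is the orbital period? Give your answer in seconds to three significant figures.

r = R + h = 3.52 × 10^6 + 8.07 × 10^7 = 8.422 × 10^7 m. Gravity provides the centripetal force: G M m / r² = m v² / r ⇒ v = √(GM/r) = 1742 m/s.
T = 2πr/v = 2π × 8.422 × 10^7 / 1742 = 303800 s.

304000 s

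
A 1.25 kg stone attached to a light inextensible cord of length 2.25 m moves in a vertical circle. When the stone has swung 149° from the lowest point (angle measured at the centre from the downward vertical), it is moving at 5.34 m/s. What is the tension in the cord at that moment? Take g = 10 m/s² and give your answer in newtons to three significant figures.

5.13 N

Take the radial direction toward the centre of the circle as positive. The component of the weight along the string toward the centre is −mg cos φ (φ measured from the bottom), so Newton's second law along the string gives T − mg cos φ = m v²/r.
cos 149° = -0.8572, so T = m(v²/r + g cos φ) = 1.25 × ((5.34)²/2.25 + 10.0 × -0.8572) = 1.25 × (12.67 + (-8.572)) = 1.25 × 4.102 = 5.127 N.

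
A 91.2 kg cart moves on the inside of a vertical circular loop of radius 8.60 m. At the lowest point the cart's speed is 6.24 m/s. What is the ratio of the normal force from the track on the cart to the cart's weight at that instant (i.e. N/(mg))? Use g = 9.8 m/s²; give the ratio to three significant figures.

1.46

At the bottom, N − mg = mv²/r, so N = m(v²/r + g) and N/(mg) = v²/(rg) + 1 = (6.24)²/(8.60 × 9.8) + 1 = 0.4620 + 1 = 1.462.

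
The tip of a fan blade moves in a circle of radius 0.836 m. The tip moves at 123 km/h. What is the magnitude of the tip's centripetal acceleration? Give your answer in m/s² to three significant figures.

v = 123 km/h = 123/3.6 = 34.17 m/s.
a_c = v²/r = (34.17)²/0.836 = 1167/0.836 = 1396 m/s².

1400 m/s²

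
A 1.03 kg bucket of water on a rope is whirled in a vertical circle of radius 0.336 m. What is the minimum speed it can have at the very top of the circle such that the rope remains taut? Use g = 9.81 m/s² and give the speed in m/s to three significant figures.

1.82 m/s

At the highest point the centre is directly below, so both the weight and T act inward: T + mg = mv²/r.
At minimum speed T → 0, so mg = mv_min²/r ⇒ v_min = √(g r) = √(9.81 × 0.336) = 1.816 m/s.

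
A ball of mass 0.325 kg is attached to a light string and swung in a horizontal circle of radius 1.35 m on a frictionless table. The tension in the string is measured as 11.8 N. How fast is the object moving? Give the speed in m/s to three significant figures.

7.00 m/s

T = m v²/r ⇒ v = √(T r / m) = √(11.8 × 1.35 / 0.325) = √49.02 = 7.001 m/s.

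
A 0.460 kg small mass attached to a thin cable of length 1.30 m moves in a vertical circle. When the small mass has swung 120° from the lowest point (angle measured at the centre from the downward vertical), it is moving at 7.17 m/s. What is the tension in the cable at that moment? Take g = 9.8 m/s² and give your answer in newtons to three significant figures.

Take the radial direction toward the centre of the circle as positive. The component of the weight along the string toward the centre is −mg cos φ (φ measured from the bottom), so Newton's second law along the string gives T − mg cos φ = m v²/r.
cos 120° = -0.5000, so T = m(v²/r + g cos φ) = 0.460 × ((7.17)²/1.30 + 9.8 × -0.5000) = 0.460 × (39.55 + (-4.900)) = 0.460 × 34.65 = 15.94 N.

15.9 N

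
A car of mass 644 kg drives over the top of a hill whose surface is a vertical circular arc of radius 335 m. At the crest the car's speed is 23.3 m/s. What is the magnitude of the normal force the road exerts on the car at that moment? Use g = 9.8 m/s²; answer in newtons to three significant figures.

At the crest the centripetal acceleration points downward (toward the centre of the arc), so mg − N = mv²/r.
N = m(g − v²/r) = 644 × (9.8 − (23.3)²/335) = 644 × (9.8 − 1.621) = 644 × 8.179 = 5268 N.

5270 N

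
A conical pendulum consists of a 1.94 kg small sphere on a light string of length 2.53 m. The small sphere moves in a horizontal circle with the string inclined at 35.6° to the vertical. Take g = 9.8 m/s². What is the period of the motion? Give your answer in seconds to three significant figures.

2.88 s

r = L sinθ = 1.473 m. From T sinθ = mω²r and T cosθ = mg: tanθ = ω²r/g, so ω² = g tanθ / r = g/(L cosθ).
ω = √(g/(L cosθ)) = √(9.8/(2.53 × 0.8131)) = √4.764 = 2.183 rad/s.
Period = 2π/ω = 2.879 s.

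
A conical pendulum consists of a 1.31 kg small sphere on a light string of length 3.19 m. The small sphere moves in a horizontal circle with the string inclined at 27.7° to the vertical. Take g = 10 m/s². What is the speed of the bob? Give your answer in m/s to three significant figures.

2.79 m/s

The radius of the circle is r = L sinθ = 3.19 × sin 27.7° = 1.483 m.
Horizontally T sinθ = mv²/r and vertically T cosθ = mg, so tanθ = v²/(rg).
v = √(r g tanθ) = √(1.483 × 10.0 × 0.5250) = √7.785 = 2.790 m/s.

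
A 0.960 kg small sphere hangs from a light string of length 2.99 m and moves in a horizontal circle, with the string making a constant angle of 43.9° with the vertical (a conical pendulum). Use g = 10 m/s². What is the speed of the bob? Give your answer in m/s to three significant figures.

4.47 m/s

The radius of the circle is r = L sinθ = 2.99 × sin 43.9° = 2.073 m.
Horizontally T sinθ = mv²/r and vertically T cosθ = mg, so tanθ = v²/(rg).
v = √(r g tanθ) = √(2.073 × 10.0 × 0.9623) = √19.95 = 4.467 m/s.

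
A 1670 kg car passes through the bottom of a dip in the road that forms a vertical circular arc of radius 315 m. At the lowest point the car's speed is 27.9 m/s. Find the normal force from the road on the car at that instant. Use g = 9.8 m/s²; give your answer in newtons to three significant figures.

20500 N

At the lowest point, N points up (toward the centre) and the weight mg points down (away from the centre), so the net inward force is N − mg = mv²/r.
N = m(v²/r + g) = 1670 × ((27.9)²/315 + 9.8) = 1670 × (2.471 + 9.8) = 1670 × 12.27 = 20490 N.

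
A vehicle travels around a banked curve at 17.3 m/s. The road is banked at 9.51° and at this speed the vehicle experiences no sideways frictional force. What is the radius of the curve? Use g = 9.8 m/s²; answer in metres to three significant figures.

Frictionless banking: tanθ = v²/(rg), so r = v²/(g tanθ).
r = (17.3)²/(9.8 × tan 9.51°) = 299.3/(9.8 × 0.1675) = 299.3/1.642 = 182.3 m.

182 m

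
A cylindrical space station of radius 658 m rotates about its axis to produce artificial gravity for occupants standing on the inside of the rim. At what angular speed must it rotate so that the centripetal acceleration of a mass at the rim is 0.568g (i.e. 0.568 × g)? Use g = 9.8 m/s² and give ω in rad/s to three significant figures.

Centripetal acceleration a_c = ω²r. Setting ω²r = 0.568g:
ω = √(0.568g / r) = √(0.568 × 9.8 / 658) = √0.008460 = 0.09198 rad/s.

0.0920 rad/s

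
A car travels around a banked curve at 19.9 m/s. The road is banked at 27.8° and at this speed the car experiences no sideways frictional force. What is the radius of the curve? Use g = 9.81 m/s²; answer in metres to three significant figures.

76.6 m

Frictionless banking: tanθ = v²/(rg), so r = v²/(g tanθ).
r = (19.9)²/(9.81 × tan 27.8°) = 396.0/(9.81 × 0.5272) = 396.0/5.172 = 76.56 m.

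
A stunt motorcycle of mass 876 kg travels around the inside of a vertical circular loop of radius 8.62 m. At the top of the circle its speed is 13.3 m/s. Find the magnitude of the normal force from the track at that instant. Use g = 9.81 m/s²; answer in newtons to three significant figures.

9380 N

At the top, both N and the weight mg point inward (toward the centre), so N + mg = mv²/r.
N = m(v²/r − g) = 876 × ((13.3)²/8.62 − 9.81) = 876 × (20.52 − 9.81) = 876 × 10.71 = 9383 N.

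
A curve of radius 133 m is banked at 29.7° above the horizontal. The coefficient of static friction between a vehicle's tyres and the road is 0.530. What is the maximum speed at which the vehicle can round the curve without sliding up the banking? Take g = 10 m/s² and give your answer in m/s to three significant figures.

At the maximum speed, friction acts down the slope at its limiting value f = μN. Radially (horizontal, toward centre): N sinθ + μN cosθ = mv²/r. Vertically: N cosθ − μN sinθ = mg.
Dividing: v² = r g (sinθ + μcosθ)/(cosθ − μsinθ).
sinθ + μcosθ = 0.4955 + 0.530×0.8686 = 0.9558; cosθ − μsinθ = 0.8686 − 0.530×0.4955 = 0.6060.
v² = 133 × 10.0 × 0.9558/0.6060 = 2098 m²/s², so v = 45.80 m/s.

45.8 m/s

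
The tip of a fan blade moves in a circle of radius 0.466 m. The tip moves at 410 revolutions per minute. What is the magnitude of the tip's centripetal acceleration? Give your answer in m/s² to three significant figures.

ω = 410 rev/min × 2π/60 = 42.94 rad/s, so v = ωr = 42.94 × 0.466 = 20.01 m/s.
a_c = v²/r = (20.01)²/0.466 = 400.3/0.466 = 859.0 m/s².

859 m/s²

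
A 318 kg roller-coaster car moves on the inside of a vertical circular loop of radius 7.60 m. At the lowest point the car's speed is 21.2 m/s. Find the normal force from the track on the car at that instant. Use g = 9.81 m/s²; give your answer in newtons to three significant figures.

At the lowest point, N points up (toward the centre) and the weight mg points down (away from the centre), so the net inward force is N − mg = mv²/r.
N = m(v²/r + g) = 318 × ((21.2)²/7.60 + 9.81) = 318 × (59.14 + 9.81) = 318 × 68.95 = 21930 N.

21900 N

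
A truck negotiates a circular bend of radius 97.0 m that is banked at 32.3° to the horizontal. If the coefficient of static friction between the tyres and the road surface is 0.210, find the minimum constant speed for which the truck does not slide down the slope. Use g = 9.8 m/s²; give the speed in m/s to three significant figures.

At the minimum speed, friction acts up the slope at its limiting value f = μN. Radially (horizontal, toward centre): N sinθ − μN cosθ = mv²/r. Vertically: N cosθ + μN sinθ = mg.
Dividing: v² = r g (sinθ − μcosθ)/(cosθ + μsinθ).
sinθ − μcosθ = 0.5344 − 0.210×0.8453 = 0.3568; cosθ + μsinθ = 0.8453 + 0.210×0.5344 = 0.9575.
v² = 97.0 × 9.8 × 0.3568/0.9575 = 354.3 m²/s², so v = 18.82 m/s.

18.8 m/s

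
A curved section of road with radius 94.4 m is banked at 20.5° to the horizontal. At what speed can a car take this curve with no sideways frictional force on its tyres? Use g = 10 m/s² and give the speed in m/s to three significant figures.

On a frictionless banked curve, N sinθ = mv²/r and N cosθ = mg, so tanθ = v²/(rg).
v = √(r g tanθ) = √(94.4 × 10.0 × tan 20.5°) = √(94.4 × 10.0 × 0.3739) = √352.9 = 18.79 m/s.

18.8 m/s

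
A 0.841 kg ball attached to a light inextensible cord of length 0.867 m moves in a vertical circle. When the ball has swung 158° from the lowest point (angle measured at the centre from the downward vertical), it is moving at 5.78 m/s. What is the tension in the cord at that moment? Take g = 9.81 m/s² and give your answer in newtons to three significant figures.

Take the radial direction toward the centre of the circle as positive. The component of the weight along the string toward the centre is −mg cos φ (φ measured from the bottom), so Newton's second law along the string gives T − mg cos φ = m v²/r.
cos 158° = -0.9272, so T = m(v²/r + g cos φ) = 0.841 × ((5.78)²/0.867 + 9.81 × -0.9272) = 0.841 × (38.53 + (-9.096)) = 0.841 × 29.44 = 24.76 N.

24.8 N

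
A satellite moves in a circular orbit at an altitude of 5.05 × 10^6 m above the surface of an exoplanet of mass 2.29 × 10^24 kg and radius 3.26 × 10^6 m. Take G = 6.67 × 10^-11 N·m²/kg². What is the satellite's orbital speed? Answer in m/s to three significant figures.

4290 m/s

Orbital radius r = R + h = 3.26 × 10^6 + 5.05 × 10^6 = 8.310 × 10^6 m.
Gravity supplies the centripetal force: G M m / r² = m v² / r, so v = √(GM/r).
v = √(6.67 × 10^-11 × 2.29 × 10^24 / 8.310 × 10^6) = √(1.838 × 10^7) = 4287 m/s.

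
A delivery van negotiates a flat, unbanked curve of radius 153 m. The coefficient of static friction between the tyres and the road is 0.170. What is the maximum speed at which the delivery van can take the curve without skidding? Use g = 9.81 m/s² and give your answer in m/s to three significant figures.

16.0 m/s

Friction provides the centripetal force on a flat curve. At maximum speed it is at its limiting value: μ_s m g = m v²/r.
Mass cancels: v_max = √(μ_s g r) = √(0.170 × 9.81 × 153) = √255.2 = 15.97 m/s.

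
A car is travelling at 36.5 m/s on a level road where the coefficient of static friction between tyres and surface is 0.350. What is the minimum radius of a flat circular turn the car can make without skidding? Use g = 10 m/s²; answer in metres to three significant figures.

381 m

At the limit, μ_s m g = m v²/r, so r_min = v²/(μ_s g) = (36.5)²/(0.350 × 10.0) = 1332/3.500 = 380.6 m.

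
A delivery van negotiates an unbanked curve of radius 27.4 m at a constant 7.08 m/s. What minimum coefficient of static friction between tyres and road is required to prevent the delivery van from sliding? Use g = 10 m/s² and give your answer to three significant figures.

Friction provides the centripetal force: μ_s m g = m v²/r, so μ_s = v²/(g r) = (7.080)²/(10.0 × 27.4) = 50.13/274.0 = 0.1829.

0.183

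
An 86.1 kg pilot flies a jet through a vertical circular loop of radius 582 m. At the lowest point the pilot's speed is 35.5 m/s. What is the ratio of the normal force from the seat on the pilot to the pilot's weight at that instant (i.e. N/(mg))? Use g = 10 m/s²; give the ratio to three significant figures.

At the bottom, N − mg = mv²/r, so N = m(v²/r + g) and N/(mg) = v²/(rg) + 1 = (35.5)²/(582 × 10.0) + 1 = 0.2165 + 1 = 1.217.

1.22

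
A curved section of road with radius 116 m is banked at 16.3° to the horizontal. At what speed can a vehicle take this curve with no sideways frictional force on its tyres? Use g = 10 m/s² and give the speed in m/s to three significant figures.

18.4 m/s

On a frictionless banked curve, N sinθ = mv²/r and N cosθ = mg, so tanθ = v²/(rg).
v = √(r g tanθ) = √(116 × 10.0 × tan 16.3°) = √(116 × 10.0 × 0.2924) = √339.2 = 18.42 m/s.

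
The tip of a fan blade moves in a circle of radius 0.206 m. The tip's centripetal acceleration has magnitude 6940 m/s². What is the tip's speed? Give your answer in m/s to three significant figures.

a_c = v²/r ⇒ v = √(a_c · r) = √(6940 × 0.206) = √1430 = 37.81 m/s.

37.8 m/s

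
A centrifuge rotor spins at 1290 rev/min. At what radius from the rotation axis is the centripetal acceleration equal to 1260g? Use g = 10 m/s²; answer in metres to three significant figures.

0.690 m

ω = 1290 rev/min × 2π/60 = 135.1 rad/s.
a_c = ω²r = 1260g ⇒ r = 1260 × 10.0 / (135.1)² = 12600/18250 = 0.6905 m.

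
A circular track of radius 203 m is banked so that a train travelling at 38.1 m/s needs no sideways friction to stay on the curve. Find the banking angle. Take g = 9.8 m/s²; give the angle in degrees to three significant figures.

For a frictionless banked turn: horizontally N sinθ = mv²/r and vertically N cosθ = mg.
Dividing: tanθ = v²/(r g) = (38.1)²/(203 × 9.8) = 1452/1989 = 0.7297.
θ = arctan(0.7297) = 36.12°.

36.1°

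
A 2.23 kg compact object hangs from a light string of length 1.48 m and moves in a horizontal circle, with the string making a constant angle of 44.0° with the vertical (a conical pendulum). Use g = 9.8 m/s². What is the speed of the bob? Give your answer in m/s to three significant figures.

The radius of the circle is r = L sinθ = 1.48 × sin 44.0° = 1.028 m.
Horizontally T sinθ = mv²/r and vertically T cosθ = mg, so tanθ = v²/(rg).
v = √(r g tanθ) = √(1.028 × 9.8 × 0.9657) = √9.730 = 3.119 m/s.

3.12 m/s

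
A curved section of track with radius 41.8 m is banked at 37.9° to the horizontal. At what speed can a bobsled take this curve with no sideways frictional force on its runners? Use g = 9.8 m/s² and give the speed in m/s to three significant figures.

On a frictionless banked curve, N sinθ = mv²/r and N cosθ = mg, so tanθ = v²/(rg).
v = √(r g tanθ) = √(41.8 × 9.8 × tan 37.9°) = √(41.8 × 9.8 × 0.7785) = √318.9 = 17.86 m/s.

17.9 m/s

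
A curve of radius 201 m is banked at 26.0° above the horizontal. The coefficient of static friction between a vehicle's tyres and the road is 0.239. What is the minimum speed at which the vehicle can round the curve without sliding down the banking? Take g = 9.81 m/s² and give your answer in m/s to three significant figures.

21.0 m/s

At the minimum speed, friction acts up the slope at its limiting value f = μN. Radially (horizontal, toward centre): N sinθ − μN cosθ = mv²/r. Vertically: N cosθ + μN sinθ = mg.
Dividing: v² = r g (sinθ − μcosθ)/(cosθ + μsinθ).
sinθ − μcosθ = 0.4384 − 0.239×0.8988 = 0.2236; cosθ + μsinθ = 0.8988 + 0.239×0.4384 = 1.004.
v² = 201 × 9.81 × 0.2236/1.004 = 439.3 m²/s², so v = 20.96 m/s.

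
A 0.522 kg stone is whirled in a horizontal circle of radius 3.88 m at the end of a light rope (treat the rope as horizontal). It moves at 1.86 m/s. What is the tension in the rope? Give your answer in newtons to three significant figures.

The tension is the only horizontal force, so it supplies the full centripetal force: T = m v²/r = 0.522 × (1.860)²/3.88 = 0.522 × 3.460/3.88 = 0.4654 N.

0.465 N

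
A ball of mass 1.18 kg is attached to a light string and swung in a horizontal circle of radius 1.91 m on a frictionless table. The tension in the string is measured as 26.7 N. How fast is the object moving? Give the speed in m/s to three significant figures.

T = m v²/r ⇒ v = √(T r / m) = √(26.7 × 1.91 / 1.18) = √43.22 = 6.574 m/s.

6.57 m/s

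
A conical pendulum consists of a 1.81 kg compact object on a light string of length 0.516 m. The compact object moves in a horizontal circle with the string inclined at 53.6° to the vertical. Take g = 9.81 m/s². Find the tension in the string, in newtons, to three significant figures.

Vertically the bob has no acceleration, so T cosθ = mg.
T = mg/cosθ = 1.81 × 9.81 / cos 53.6° = 17.76/0.5934 = 29.92 N.

29.9 N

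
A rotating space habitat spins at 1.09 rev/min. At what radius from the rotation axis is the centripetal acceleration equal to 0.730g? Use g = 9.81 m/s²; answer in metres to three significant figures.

ω = 1.09 rev/min × 2π/60 = 0.1141 rad/s.
a_c = ω²r = 0.730g ⇒ r = 0.730 × 9.81 / (0.1141)² = 7.161/0.01303 = 549.6 m.

550 m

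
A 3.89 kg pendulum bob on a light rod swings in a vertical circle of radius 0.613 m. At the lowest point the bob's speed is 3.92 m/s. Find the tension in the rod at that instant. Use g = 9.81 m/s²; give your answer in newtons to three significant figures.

At the lowest point, T points up (toward the centre) and the weight mg points down (away from the centre), so the net inward force is T − mg = mv²/r.
T = m(v²/r + g) = 3.89 × ((3.92)²/0.613 + 9.81) = 3.89 × (25.07 + 9.81) = 3.89 × 34.88 = 135.7 N.

136 N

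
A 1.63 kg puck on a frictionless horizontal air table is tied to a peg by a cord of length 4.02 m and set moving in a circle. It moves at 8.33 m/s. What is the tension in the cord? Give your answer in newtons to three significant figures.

The tension is the only horizontal force, so it supplies the full centripetal force: T = m v²/r = 1.63 × (8.330)²/4.02 = 1.63 × 69.39/4.02 = 28.14 N.

28.1 N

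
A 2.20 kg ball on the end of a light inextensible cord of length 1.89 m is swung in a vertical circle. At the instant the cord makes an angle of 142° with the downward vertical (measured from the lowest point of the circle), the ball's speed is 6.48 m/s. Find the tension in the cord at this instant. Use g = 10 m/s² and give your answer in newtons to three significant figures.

Take the radial direction toward the centre of the circle as positive. The component of the weight along the string toward the centre is −mg cos φ (φ measured from the bottom), so Newton's second law along the string gives T − mg cos φ = m v²/r.
cos 142° = -0.7880, so T = m(v²/r + g cos φ) = 2.20 × ((6.48)²/1.89 + 10.0 × -0.7880) = 2.20 × (22.22 + (-7.880)) = 2.20 × 14.34 = 31.54 N.

31.5 N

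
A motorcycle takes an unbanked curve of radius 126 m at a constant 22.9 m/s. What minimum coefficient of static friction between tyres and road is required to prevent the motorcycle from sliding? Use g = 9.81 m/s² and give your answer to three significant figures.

Friction provides the centripetal force: μ_s m g = m v²/r, so μ_s = v²/(g r) = (22.90)²/(9.81 × 126) = 524.4/1236 = 0.4243.

0.424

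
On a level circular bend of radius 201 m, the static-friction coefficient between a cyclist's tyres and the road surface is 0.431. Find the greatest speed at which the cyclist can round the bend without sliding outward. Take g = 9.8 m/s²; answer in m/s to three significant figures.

29.1 m/s

On a flat curve, static friction is the only horizontal force, so it must supply the full centripetal force: μ_s m g = m v²/r.
Mass cancels: v_max = √(μ_s g r) = √(0.431 × 9.8 × 201) = √849.0 = 29.14 m/s.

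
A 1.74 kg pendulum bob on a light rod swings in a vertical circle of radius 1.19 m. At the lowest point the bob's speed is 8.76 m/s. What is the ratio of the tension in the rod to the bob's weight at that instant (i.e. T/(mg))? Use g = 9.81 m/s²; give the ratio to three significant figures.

7.57

At the bottom, T − mg = mv²/r, so T = m(v²/r + g) and T/(mg) = v²/(rg) + 1 = (8.76)²/(1.19 × 9.81) + 1 = 6.573 + 1 = 7.573.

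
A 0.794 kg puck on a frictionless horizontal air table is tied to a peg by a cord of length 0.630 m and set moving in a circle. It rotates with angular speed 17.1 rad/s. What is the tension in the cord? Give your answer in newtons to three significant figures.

146 N

v = ωr = 17.1 × 0.630 = 10.77 m/s.
The tension is the only horizontal force, so it supplies the full centripetal force: T = m v²/r = 0.794 × (10.77)²/0.630 = 0.794 × 116.1/0.630 = 146.3 N.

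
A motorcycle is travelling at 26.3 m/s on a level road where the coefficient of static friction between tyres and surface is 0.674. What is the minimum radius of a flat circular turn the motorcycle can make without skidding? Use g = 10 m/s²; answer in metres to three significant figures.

103 m

At the limit, μ_s m g = m v²/r, so r_min = v²/(μ_s g) = (26.3)²/(0.674 × 10.0) = 691.7/6.740 = 102.6 m.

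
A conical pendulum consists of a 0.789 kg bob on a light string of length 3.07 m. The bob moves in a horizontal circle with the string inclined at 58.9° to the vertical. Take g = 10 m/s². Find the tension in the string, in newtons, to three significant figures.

Vertically the bob has no acceleration, so T cosθ = mg.
T = mg/cosθ = 0.789 × 10.0 / cos 58.9° = 7.890/0.5165 = 15.27 N.

15.3 N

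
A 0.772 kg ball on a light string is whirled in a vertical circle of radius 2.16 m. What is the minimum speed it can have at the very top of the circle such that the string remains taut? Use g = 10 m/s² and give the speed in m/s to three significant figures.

4.65 m/s

At the top, both weight mg and T point toward the centre: T + mg = mv²/r.
At minimum speed T → 0, so mg = mv_min²/r ⇒ v_min = √(g r) = √(10.0 × 2.16) = 4.648 m/s.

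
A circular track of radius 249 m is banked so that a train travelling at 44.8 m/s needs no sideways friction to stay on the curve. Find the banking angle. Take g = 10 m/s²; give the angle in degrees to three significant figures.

For a frictionless banked turn: horizontally N sinθ = mv²/r and vertically N cosθ = mg.
Dividing: tanθ = v²/(r g) = (44.8)²/(249 × 10.0) = 2007/2490 = 0.8060.
θ = arctan(0.8060) = 38.87°.

38.9°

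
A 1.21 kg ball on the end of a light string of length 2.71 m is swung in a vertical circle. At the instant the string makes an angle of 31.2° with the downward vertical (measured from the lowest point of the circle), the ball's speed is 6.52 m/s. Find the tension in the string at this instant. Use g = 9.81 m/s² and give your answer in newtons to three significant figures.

29.1 N

Take the radial direction toward the centre of the circle as positive. The component of the weight along the string toward the centre is −mg cos φ (φ measured from the bottom), so Newton's second law along the string gives T − mg cos φ = m v²/r.
cos 31.2° = 0.8554, so T = m(v²/r + g cos φ) = 1.21 × ((6.52)²/2.71 + 9.81 × 0.8554) = 1.21 × (15.69 + (8.391)) = 1.21 × 24.08 = 29.13 N.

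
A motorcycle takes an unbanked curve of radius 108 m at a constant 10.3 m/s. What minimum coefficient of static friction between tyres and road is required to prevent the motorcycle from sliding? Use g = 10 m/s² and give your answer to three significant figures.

Friction provides the centripetal force: μ_s m g = m v²/r, so μ_s = v²/(g r) = (10.30)²/(10.0 × 108) = 106.1/1080 = 0.09823.

0.0982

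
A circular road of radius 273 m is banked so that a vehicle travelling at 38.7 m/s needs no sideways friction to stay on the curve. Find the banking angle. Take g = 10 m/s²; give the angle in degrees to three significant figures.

28.7°

With no friction, the horizontal component of the normal force provides the centripetal force: N sinθ = mv²/r, while N cosθ = mg vertically.
Dividing: tanθ = v²/(r g) = (38.7)²/(273 × 10.0) = 1498/2730 = 0.5486.
θ = arctan(0.5486) = 28.75°.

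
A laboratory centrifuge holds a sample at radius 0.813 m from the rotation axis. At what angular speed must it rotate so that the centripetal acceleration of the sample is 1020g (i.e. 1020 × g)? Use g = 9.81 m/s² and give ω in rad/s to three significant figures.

111 rad/s

Centripetal acceleration a_c = ω²r. Setting ω²r = 1020g:
ω = √(1020g / r) = √(1020 × 9.81 / 0.813) = √12310 = 110.9 rad/s.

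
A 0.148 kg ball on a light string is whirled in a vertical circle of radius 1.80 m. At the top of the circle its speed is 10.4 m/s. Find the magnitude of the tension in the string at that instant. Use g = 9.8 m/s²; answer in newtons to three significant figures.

At the top, both T and the weight mg point inward (toward the centre), so T + mg = mv²/r.
T = m(v²/r − g) = 0.148 × ((10.4)²/1.80 − 9.8) = 0.148 × (60.09 − 9.8) = 0.148 × 50.29 = 7.443 N.

7.44 N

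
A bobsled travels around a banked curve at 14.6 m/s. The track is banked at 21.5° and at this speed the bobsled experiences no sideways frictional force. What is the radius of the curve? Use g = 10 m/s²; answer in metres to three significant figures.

54.1 m

Frictionless banking: tanθ = v²/(rg), so r = v²/(g tanθ).
r = (14.6)²/(10.0 × tan 21.5°) = 213.2/(10.0 × 0.3939) = 213.2/3.939 = 54.11 m.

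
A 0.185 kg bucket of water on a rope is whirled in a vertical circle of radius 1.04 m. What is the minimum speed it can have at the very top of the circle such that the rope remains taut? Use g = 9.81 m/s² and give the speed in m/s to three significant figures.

At the top, both weight mg and T point toward the centre: T + mg = mv²/r.
At minimum speed T → 0, so mg = mv_min²/r ⇒ v_min = √(g r) = √(9.81 × 1.04) = 3.194 m/s.

3.19 m/s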